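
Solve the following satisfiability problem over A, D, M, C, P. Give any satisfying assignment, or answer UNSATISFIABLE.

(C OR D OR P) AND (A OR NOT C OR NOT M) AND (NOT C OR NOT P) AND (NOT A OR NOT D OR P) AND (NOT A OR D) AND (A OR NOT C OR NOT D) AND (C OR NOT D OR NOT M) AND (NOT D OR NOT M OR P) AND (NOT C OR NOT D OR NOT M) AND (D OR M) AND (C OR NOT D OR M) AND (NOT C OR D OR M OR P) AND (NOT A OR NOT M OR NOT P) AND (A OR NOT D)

Try A = True:
  (NOT A OR D) forces D = True.
  (NOT A OR NOT D OR P) forces P = True.
  (NOT C OR NOT P) forces C = False.
  (C OR NOT D OR NOT M) forces M = False.
  clause (C OR NOT D OR M) is falsified — backtrack.
So A = False.
  then (A OR NOT D) forces D = False.
  then (D OR M) forces M = True.
  then (A OR NOT C OR NOT M) forces C = False.
  then (C OR D OR P) forces P = True.
All clauses satisfied.

A: False, D: False, M: True, C: False, P: True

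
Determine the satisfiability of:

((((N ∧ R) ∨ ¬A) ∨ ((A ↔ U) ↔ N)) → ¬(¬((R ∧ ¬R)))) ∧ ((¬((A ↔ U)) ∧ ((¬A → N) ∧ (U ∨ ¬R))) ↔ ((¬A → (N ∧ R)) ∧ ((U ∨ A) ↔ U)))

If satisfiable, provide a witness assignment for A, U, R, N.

Unsatisfiable

Case A = True: the formula simplifies to (((N ∧ R) ∨ (U ↔ N)) → ¬(¬((R ∧ ¬R)))) ∧ ((¬U ∧ (U ∨ ¬R)) ↔ U).
  U = True: the conjunct (¬U ∧ (U ∨ ¬R)) ↔ U becomes (False ∧ True) ↔ True = False.
  U = False: simplifies to (((N ∧ R) ∨ ¬N) → ¬(¬((R ∧ ¬R)))) ∧ R.
    R = True: simplifies to ¬((N ∨ ¬N)).
      N = True: this becomes ¬((True ∨ False)) = False.
      N = False: this becomes ¬((False ∨ True)) = False.
    R = False: the conjunct R is False.
Case A = False: the formula simplifies to ¬(¬((R ∧ ¬R))) ∧ ((¬(¬U) ∧ (N ∧ (U ∨ ¬R))) ↔ ((N ∧ R) ∧ (U ↔ U))).
  R = True: the conjunct ¬(¬((R ∧ ¬R))) becomes ¬(¬False) = False.
  R = False: the conjunct ¬(¬((R ∧ ¬R))) becomes ¬(¬False) = False.
Both cases fail — unsatisfiable.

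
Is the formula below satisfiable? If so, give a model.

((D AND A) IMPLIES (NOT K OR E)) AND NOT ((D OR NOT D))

The conjunct NOT ((D OR NOT D)) is unsatisfiable on its own:
  D=F: evaluates to False.
  D=T: evaluates to False.
So the whole conjunction is unsatisfiable.

Unsatisfiable — no assignment works.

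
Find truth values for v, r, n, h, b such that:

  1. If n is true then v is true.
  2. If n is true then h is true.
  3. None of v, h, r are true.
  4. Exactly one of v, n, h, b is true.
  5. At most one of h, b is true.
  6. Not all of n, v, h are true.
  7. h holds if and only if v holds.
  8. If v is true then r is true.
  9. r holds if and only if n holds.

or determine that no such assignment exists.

v = False, r = False, n = False, h = False, b = True

  (1) n=F ⇒ v: vacuous ✓
  (2) n=F ⇒ h: vacuous ✓
  (3) {v, h, r}: 0 true — none ✓
  (4) {v, n, h, b}: 1 true — exactly one ✓
  (5) {h, b}: 1 true — at most one ✓
  (6) {n, v, h}: 0/3 true — not all ✓
  (7) h=F, v=F — same ✓
  (8) v=F ⇒ r: vacuous ✓
  (9) r=F, n=F — same ✓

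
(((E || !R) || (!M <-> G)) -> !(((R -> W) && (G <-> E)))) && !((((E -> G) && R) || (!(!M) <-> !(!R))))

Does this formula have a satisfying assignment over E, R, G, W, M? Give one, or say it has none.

E: True, R: False, G: False, W: False, M: True

  ((E || !R) || (!M <-> G)) -> !(((R -> W) && (G <-> E))) = True
    (E || !R) || (!M <-> G) = True
      E || !R = True
        !R = True
      !M <-> G = True
        !M = False
    !(((R -> W) && (G <-> E))) = True
      (R -> W) && (G <-> E) = False
        R -> W = True
        G <-> E = False
  !((((E -> G) && R) || (!(!M) <-> !(!R)))) = True
    ((E -> G) && R) || (!(!M) <-> !(!R)) = False
      (E -> G) && R = False
        E -> G = False
      !(!M) <-> !(!R) = False
        !(!M) = True
          !M = False
        !(!R) = False
          !R = True
Both conjuncts True, so the formula holds.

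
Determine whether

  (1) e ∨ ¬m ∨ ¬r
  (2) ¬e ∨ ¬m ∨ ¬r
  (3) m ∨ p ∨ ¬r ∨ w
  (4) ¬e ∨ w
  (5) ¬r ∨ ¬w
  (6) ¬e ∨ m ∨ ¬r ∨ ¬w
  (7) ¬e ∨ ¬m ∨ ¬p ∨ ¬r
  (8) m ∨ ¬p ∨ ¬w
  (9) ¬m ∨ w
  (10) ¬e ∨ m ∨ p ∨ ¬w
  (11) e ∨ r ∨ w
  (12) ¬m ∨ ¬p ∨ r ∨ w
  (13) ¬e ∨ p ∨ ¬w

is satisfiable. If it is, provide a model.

p = False, r = False, e = False, w = True, m = False

Set p = False.
Set r = False.
Try e = True:
  (¬e ∨ w) forces w = True.
  clause (¬e ∨ p ∨ ¬w) is falsified — backtrack.
So e = False.
  then (e ∨ r ∨ w) forces w = True.
Set m = False.
All clauses satisfied.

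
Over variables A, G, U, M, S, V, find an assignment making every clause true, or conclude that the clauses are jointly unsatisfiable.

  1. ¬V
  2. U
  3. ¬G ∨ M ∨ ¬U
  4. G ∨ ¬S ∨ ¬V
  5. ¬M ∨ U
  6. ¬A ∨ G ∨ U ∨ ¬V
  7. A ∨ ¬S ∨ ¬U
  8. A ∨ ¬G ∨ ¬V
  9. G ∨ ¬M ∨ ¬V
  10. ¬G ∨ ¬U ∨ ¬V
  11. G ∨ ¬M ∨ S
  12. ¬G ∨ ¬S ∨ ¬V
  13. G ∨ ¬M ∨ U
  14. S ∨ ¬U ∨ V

Unit clause (¬V) forces V = False.
Unit clause (U) forces U = True.
In (S ∨ ¬U ∨ V) only S is left, so S = True.
In (A ∨ ¬S ∨ ¬U) only A is left, so A = True.
Set G = False.
Set M = True.
All clauses satisfied.

A = True, G = False, U = True, M = True, S = True, V = False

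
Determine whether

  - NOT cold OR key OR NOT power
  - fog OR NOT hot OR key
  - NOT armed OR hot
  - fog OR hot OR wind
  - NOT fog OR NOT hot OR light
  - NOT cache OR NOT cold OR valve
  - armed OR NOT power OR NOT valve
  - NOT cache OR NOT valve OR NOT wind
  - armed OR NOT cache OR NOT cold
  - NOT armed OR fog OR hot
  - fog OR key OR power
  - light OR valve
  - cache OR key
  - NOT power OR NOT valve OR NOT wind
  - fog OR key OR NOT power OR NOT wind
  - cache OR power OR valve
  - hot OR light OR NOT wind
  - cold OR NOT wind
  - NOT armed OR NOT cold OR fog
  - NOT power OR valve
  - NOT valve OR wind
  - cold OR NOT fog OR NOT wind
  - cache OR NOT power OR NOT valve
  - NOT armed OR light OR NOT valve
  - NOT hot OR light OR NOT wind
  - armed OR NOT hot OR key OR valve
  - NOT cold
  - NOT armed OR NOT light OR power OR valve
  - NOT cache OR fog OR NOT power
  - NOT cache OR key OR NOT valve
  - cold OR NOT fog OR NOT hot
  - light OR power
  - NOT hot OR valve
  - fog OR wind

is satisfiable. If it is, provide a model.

Unit clause (NOT cold) forces cold = False.
In (cold OR NOT wind) only NOT wind is left, so wind = False.
In (NOT valve OR wind) only NOT valve is left, so valve = False.
In (NOT hot OR valve) only NOT hot is left, so hot = False.
In (fog OR wind) only fog is left, so fog = True.
In (NOT armed OR hot) only NOT armed is left, so armed = False.
In (light OR valve) only light is left, so light = True.
In (NOT power OR valve) only NOT power is left, so power = False.
In (cache OR power OR valve) only cache is left, so cache = True.
Set key = True.
All clauses satisfied.

light = True; fog = True; wind = False; cache = True; hot = False; valve = False; cold = False; power = False; armed = False; key = True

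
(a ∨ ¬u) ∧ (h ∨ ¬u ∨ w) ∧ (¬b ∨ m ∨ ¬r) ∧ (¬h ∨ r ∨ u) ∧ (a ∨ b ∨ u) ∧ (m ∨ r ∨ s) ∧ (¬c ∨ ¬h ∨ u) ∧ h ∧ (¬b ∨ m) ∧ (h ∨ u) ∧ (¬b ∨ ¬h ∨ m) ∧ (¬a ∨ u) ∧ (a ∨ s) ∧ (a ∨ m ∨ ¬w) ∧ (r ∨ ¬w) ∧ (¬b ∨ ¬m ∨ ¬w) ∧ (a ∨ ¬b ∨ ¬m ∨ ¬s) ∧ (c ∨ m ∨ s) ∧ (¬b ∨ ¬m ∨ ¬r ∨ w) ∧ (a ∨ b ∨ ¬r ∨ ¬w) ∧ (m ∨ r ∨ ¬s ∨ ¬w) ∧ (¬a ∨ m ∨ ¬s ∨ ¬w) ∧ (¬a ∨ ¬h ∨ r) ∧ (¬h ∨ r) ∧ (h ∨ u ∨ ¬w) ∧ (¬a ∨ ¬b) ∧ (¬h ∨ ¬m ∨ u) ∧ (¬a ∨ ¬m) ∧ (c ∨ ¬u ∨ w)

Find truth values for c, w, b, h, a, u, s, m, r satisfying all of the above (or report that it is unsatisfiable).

Unit clause (h) forces h = True.
In (¬h ∨ r) only r is left, so r = True.
Set c = True.
  then (¬c ∨ ¬h ∨ u) forces u = True.
  then (a ∨ ¬u) forces a = True.
  then (¬a ∨ ¬b) forces b = False.
  then (¬a ∨ ¬m) forces m = False.
Set w = False.
Set s = True.
All clauses satisfied.

c = True, w = False, b = False, h = True, a = True, u = True, s = True, m = False, r = True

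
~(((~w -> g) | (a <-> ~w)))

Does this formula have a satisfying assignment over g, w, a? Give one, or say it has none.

g = False; w = False; a = False

  ~(((~w -> g) | (a <-> ~w))) = True
    (~w -> g) | (a <-> ~w) = False
      ~w -> g = False
        ~w = True
      a <-> ~w = False
        ~w = True
The formula evaluates to True.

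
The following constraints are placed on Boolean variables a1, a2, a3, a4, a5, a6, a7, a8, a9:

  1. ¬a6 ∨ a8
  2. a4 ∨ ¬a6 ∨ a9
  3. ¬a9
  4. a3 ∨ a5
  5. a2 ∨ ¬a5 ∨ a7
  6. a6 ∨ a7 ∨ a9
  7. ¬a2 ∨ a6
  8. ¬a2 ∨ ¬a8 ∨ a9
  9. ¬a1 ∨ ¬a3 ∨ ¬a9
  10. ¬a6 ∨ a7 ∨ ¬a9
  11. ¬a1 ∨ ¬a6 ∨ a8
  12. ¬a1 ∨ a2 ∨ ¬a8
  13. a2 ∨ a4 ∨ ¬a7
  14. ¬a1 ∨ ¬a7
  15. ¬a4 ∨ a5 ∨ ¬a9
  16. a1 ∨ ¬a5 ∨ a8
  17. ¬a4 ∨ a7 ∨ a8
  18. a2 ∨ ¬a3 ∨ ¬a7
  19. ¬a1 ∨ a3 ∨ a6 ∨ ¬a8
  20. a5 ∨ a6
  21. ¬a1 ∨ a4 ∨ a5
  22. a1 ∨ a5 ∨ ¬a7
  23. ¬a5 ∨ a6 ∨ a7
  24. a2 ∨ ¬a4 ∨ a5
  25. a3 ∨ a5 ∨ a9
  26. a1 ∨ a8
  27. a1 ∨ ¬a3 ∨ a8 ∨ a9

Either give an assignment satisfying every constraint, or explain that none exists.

a1=F, a2=F, a3=F, a4=T, a5=T, a6=T, a7=T, a8=T, a9=F

Unit clause (¬a9) forces a9 = False.
Set a1 = False.
  then (a1 ∨ a8) forces a8 = True.
  then (¬a2 ∨ ¬a8 ∨ a9) forces a2 = False.
Set a3 = False.
  then (a3 ∨ a5) forces a5 = True.
  then (a2 ∨ ¬a5 ∨ a7) forces a7 = True.
  then (a2 ∨ a4 ∨ ¬a7) forces a4 = True.
Set a6 = True.
All clauses satisfied.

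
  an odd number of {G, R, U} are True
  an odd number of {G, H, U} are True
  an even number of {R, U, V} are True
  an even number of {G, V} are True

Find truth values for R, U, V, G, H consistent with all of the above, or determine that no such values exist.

Adding constraints 1, 3, 4 mod 2: every variable appears an even number of times on the left, so the left side is 0.
But the right sides sum to 1 (mod 2). 0 ≠ 1 — the system is inconsistent.

UNSATISFIABLE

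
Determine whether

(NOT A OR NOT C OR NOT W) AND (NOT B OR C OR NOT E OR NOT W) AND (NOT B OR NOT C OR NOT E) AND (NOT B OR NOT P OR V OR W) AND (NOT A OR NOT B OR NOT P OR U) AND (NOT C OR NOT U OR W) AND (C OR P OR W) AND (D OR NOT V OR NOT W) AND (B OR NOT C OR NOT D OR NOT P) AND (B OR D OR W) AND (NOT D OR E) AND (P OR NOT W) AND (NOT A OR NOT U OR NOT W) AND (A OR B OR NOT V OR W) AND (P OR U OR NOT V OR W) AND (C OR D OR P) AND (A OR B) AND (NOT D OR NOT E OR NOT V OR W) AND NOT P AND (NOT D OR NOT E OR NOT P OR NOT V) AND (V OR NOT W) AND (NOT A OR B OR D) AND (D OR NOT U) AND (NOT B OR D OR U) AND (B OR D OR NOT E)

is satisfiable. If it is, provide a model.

Unit clause (NOT P) forces P = False.
In (P OR NOT W) only NOT W is left, so W = False.
In (C OR P OR W) only C is left, so C = True.
In (NOT C OR NOT U OR W) only NOT U is left, so U = False.
In (P OR U OR NOT V OR W) only NOT V is left, so V = False.
Try E = False:
  (NOT D OR E) forces D = False.
  (B OR D OR W) forces B = True.
  clause (NOT B OR D OR U) is falsified — backtrack.
So E = True.
  then (NOT B OR NOT C OR NOT E) forces B = False.
  then (B OR D OR W) forces D = True.
  then (A OR B) forces A = True.
All clauses satisfied.

E = True, P = False, W = False, B = False, D = True, C = True, A = True, U = False, V = False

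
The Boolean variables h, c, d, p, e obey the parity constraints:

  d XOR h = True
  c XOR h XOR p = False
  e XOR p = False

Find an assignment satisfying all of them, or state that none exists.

h = False; c = False; d = True; p = False; e = False

d XOR h = T XOR F = True ✓
c XOR h XOR p = F XOR F XOR F = False ✓
e XOR p = F XOR F = False ✓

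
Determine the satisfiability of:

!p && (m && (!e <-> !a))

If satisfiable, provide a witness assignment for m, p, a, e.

m=T, p=F, a=T, e=T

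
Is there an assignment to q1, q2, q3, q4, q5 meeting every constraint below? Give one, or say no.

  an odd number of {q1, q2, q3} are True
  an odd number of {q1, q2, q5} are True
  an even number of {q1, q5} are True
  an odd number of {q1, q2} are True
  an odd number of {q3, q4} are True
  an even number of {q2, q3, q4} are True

q1: False, q2: True, q3: False, q4: True, q5: False

{q1, q2, q3}: 1 true → odd ✓
{q1, q2, q5}: 1 true → odd ✓
{q1, q5}: 0 true → even ✓
{q1, q2}: 1 true → odd ✓
{q3, q4}: 1 true → odd ✓
{q2, q3, q4}: 2 true → even ✓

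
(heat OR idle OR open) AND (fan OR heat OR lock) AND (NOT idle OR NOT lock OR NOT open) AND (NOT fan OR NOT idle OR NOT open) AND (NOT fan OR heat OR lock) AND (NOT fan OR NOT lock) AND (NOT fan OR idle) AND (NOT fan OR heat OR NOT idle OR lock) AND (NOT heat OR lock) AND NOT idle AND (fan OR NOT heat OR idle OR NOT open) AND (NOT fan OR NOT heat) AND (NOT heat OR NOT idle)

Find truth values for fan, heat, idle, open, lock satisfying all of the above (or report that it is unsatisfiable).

Unit clause (NOT idle) forces idle = False.
In (NOT fan OR idle) only NOT fan is left, so fan = False.
Set heat = True.
  then (NOT heat OR lock) forces lock = True.
  then (fan OR NOT heat OR idle OR NOT open) forces open = False.
All clauses satisfied.

fan=F, heat=T, idle=F, open=F, lock=T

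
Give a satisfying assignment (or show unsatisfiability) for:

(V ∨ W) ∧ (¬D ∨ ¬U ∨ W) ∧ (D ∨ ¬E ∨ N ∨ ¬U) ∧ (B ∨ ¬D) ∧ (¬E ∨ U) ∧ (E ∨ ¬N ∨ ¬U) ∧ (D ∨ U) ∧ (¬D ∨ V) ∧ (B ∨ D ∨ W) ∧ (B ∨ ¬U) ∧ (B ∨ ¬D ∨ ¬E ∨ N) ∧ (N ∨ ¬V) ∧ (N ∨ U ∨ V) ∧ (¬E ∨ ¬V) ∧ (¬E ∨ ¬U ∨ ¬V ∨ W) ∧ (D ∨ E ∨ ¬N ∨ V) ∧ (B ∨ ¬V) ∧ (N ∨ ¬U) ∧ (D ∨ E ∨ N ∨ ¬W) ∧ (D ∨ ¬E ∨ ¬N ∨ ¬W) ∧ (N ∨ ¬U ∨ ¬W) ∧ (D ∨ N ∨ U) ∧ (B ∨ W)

U = False; V = True; N = True; D = True; E = False; B = True; W = False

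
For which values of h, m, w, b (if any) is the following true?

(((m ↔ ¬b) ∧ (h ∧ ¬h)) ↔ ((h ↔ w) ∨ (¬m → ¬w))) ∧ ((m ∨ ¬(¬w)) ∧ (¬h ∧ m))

The formula is unsatisfiable.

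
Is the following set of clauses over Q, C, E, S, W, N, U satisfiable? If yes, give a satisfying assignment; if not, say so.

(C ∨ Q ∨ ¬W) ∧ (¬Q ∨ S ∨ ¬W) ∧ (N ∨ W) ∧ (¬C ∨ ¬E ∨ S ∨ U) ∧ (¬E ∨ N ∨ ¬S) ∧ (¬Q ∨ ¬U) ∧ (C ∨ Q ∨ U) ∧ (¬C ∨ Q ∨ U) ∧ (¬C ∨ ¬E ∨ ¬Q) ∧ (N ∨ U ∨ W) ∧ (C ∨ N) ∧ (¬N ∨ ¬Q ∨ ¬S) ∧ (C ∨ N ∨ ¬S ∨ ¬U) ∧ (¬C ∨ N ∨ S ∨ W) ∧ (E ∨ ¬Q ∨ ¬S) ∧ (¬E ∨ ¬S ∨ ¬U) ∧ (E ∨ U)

Set Q = False.
Set C = True.
  then (¬C ∨ Q ∨ U) forces U = True.
Set E = True.
  then (¬E ∨ ¬S ∨ ¬U) forces S = False.
Set W = False.
  then (N ∨ W) forces N = True.
All clauses satisfied.

Q = False, C = True, E = True, S = False, W = False, N = True, U = True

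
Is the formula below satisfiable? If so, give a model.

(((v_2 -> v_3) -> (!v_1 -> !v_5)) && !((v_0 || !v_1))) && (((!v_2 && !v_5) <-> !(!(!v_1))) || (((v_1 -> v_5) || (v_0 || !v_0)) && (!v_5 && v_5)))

v_0=F, v_1=T, v_2=F, v_3=F, v_5=T

  ((v_2 -> v_3) -> (!v_1 -> !v_5)) && !((v_0 || !v_1)) = True
    (v_2 -> v_3) -> (!v_1 -> !v_5) = True
      v_2 -> v_3 = True
      !v_1 -> !v_5 = True
        !v_1 = False
        !v_5 = False
    !((v_0 || !v_1)) = True
      v_0 || !v_1 = False
        !v_1 = False
  ((!v_2 && !v_5) <-> !(!(!v_1))) || (((v_1 -> v_5) || (v_0 || !v_0)) && (!v_5 && v_5)) = True
    (!v_2 && !v_5) <-> !(!(!v_1)) = True
      !v_2 && !v_5 = False
        !v_2 = True
        !v_5 = False
      !(!(!v_1)) = False
        !(!v_1) = True
          !v_1 = False
    ((v_1 -> v_5) || (v_0 || !v_0)) && (!v_5 && v_5) = False
      (v_1 -> v_5) || (v_0 || !v_0) = True
        v_1 -> v_5 = True
        v_0 || !v_0 = True
          !v_0 = True
      !v_5 && v_5 = False
        !v_5 = False
Both conjuncts True, so the formula holds.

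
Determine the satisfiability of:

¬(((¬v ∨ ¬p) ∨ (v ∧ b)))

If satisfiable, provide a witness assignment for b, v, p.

b = False; v = True; p = True

  ¬(((¬v ∨ ¬p) ∨ (v ∧ b))) = True
    (¬v ∨ ¬p) ∨ (v ∧ b) = False
      ¬v ∨ ¬p = False
        ¬v = False
        ¬p = False
      v ∧ b = False
The formula evaluates to True.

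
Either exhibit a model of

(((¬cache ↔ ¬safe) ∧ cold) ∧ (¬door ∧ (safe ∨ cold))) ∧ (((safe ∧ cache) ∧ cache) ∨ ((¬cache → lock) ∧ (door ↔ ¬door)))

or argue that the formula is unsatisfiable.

cold=T, safe=T, cache=T, lock=F, door=F

  ((¬cache ↔ ¬safe) ∧ cold) ∧ (¬door ∧ (safe ∨ cold)) = True
    (¬cache ↔ ¬safe) ∧ cold = True
      ¬cache ↔ ¬safe = True
        ¬cache = False
        ¬safe = False
    ¬door ∧ (safe ∨ cold) = True
      ¬door = True
      safe ∨ cold = True
  ((safe ∧ cache) ∧ cache) ∨ ((¬cache → lock) ∧ (door ↔ ¬door)) = True
    (safe ∧ cache) ∧ cache = True
      safe ∧ cache = True
    (¬cache → lock) ∧ (door ↔ ¬door) = False
      ¬cache → lock = True
        ¬cache = False
      door ↔ ¬door = False
        ¬door = True
Both conjuncts True, so the formula holds.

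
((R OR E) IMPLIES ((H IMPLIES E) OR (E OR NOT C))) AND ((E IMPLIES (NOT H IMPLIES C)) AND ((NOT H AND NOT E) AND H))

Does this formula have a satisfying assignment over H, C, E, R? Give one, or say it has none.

No satisfying assignment exists.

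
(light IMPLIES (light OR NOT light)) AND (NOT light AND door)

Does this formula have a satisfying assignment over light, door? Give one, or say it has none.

light: False, door: True

  light IMPLIES (light OR NOT light) = True
    light OR NOT light = True
      NOT light = True
  NOT light AND door = True
    NOT light = True
Both conjuncts True, so the formula holds.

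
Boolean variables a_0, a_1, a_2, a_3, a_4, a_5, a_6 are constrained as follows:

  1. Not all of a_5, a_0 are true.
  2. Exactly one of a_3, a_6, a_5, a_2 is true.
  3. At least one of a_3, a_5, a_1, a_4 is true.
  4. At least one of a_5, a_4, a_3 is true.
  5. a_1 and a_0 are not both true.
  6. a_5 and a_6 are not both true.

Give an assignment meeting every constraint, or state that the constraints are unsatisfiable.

a_0 = True, a_1 = False, a_2 = False, a_3 = True, a_4 = True, a_5 = False, a_6 = False

  (1) {a_5, a_0}: 1/2 true — not all ✓
  (2) {a_3, a_6, a_5, a_2}: 1 true — exactly one ✓
  (3) {a_3, a_5, a_1, a_4}: 2 true — at least one ✓
  (4) {a_5, a_4, a_3}: 2 true — at least one ✓
  (5) a_1=F, a_0=T — not both ✓
  (6) a_5=F, a_6=F — not both ✓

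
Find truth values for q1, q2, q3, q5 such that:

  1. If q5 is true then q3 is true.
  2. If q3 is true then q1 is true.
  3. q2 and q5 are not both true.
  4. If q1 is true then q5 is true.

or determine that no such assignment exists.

q1=F; q2=T; q3=F; q5=F

  (1) q5=F ⇒ q3: vacuous ✓
  (2) q3=F ⇒ q1: vacuous ✓
  (3) q2=T, q5=F — not both ✓
  (4) q1=F ⇒ q5: vacuous ✓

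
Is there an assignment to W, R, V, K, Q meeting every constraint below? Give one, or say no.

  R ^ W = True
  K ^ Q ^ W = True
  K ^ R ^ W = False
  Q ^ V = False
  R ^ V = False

Unsatisfiable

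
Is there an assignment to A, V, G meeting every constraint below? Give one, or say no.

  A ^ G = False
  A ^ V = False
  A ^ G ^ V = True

A = True; V = True; G = True

A ^ G = T ^ T = False ✓
A ^ V = T ^ T = False ✓
A ^ G ^ V = T ^ T ^ T = True ✓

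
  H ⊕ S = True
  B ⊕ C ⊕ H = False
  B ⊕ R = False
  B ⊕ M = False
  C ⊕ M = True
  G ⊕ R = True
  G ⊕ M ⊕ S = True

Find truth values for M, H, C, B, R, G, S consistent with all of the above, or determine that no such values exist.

M=F, H=T, C=T, B=F, R=F, G=T, S=F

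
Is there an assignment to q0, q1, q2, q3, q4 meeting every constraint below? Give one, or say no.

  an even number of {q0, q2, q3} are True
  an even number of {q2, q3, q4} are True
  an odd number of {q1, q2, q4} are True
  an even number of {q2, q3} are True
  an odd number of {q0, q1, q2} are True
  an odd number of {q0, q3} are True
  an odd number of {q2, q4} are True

q0: False, q1: False, q2: True, q3: True, q4: False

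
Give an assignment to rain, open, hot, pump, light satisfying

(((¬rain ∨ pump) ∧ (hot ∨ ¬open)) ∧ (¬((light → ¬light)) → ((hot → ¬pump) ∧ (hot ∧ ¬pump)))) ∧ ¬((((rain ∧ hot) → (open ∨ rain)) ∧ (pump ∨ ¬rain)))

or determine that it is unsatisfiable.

No satisfying assignment exists.

Case rain = True: the formula simplifies to ((pump ∧ (hot ∨ ¬open)) ∧ (¬((light → ¬light)) → ((hot → ¬pump) ∧ (hot ∧ ¬pump)))) ∧ ¬pump.
  pump = True: the conjunct ¬pump is False.
  pump = False: the conjunct pump is False.
Case rain = False: the conjunct ¬((((rain ∧ hot) → (open ∨ rain)) ∧ (pump ∨ ¬rain))) becomes ¬((True ∧ True)) = False.
Both cases fail — unsatisfiable.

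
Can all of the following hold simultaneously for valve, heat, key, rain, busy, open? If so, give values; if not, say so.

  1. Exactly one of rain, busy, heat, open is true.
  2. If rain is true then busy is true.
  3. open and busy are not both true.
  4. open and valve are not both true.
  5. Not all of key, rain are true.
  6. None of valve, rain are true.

valve = False, heat = False, key = True, rain = False, busy = False, open = True

  (1) {rain, busy, heat, open}: 1 true — exactly one ✓
  (2) rain=F ⇒ busy: vacuous ✓
  (3) open=T, busy=F — not both ✓
  (4) open=T, valve=F — not both ✓
  (5) {key, rain}: 1/2 true — not all ✓
  (6) {valve, rain}: 0 true — none ✓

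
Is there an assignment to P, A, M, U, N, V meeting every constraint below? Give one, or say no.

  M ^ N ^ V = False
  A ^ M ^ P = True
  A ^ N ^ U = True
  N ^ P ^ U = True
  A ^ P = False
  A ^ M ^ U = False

P = False, A = False, M = True, U = True, N = False, V = True

M ^ N ^ V = T ^ F ^ T = False ✓
A ^ M ^ P = F ^ T ^ F = True ✓
A ^ N ^ U = F ^ F ^ T = True ✓
N ^ P ^ U = F ^ F ^ T = True ✓
A ^ P = F ^ F = False ✓
A ^ M ^ U = F ^ T ^ T = False ✓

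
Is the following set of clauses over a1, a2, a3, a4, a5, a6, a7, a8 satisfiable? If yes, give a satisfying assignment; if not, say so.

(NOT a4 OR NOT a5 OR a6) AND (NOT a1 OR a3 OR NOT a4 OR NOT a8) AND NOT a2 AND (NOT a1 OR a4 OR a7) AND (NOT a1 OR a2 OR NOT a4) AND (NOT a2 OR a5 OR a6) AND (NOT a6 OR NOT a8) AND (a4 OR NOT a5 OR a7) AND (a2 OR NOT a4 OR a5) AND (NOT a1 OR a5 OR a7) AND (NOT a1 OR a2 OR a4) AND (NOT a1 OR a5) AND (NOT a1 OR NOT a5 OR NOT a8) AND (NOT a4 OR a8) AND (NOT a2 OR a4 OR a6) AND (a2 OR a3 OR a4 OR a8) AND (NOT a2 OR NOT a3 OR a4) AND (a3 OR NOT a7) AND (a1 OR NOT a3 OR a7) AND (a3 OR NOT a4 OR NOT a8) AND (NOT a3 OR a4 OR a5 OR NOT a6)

Unit clause (NOT a2) forces a2 = False.
Try a1 = True:
  (NOT a1 OR a2 OR NOT a4) forces a4 = False.
  clause (NOT a1 OR a2 OR a4) is falsified — backtrack.
So a1 = False.
Set a3 = True.
  then (a1 OR NOT a3 OR a7) forces a7 = True.
Set a4 = False.
Set a5 = True.
Set a6 = False.
Set a8 = True.
All clauses satisfied.

a1 = False, a2 = False, a3 = True, a4 = False, a5 = True, a6 = False, a7 = True, a8 = True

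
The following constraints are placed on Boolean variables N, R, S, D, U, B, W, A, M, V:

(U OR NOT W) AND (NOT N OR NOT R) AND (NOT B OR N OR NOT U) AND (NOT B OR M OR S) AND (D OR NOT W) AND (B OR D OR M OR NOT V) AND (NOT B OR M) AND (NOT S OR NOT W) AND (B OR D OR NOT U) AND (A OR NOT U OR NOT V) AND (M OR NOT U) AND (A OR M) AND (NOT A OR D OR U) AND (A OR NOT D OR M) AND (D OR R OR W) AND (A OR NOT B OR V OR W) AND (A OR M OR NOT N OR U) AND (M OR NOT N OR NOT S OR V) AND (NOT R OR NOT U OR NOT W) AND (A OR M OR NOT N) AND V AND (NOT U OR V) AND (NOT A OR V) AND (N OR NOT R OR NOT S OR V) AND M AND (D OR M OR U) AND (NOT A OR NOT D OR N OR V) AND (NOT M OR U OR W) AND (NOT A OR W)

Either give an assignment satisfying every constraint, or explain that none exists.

N=T, R=F, S=F, D=T, U=T, B=T, W=T, A=T, M=T, V=T

Unit clause (V) forces V = True.
Unit clause (M) forces M = True.
Set N = True.
  then (NOT N OR NOT R) forces R = False.
Try S = True:
  (NOT S OR NOT W) forces W = False.
  (D OR R OR W) forces D = True.
  (NOT M OR U OR W) forces U = True.
  (A OR NOT U OR NOT V) forces A = True.
  clause (NOT A OR W) is falsified — backtrack.
So S = False.
Try D = False:
  (D OR NOT W) forces W = False.
  clause (D OR R OR W) is falsified — backtrack.
So D = True.
Set U = True.
  then (A OR NOT U OR NOT V) forces A = True.
  then (NOT A OR W) forces W = True.
Set B = True.
All clauses satisfied.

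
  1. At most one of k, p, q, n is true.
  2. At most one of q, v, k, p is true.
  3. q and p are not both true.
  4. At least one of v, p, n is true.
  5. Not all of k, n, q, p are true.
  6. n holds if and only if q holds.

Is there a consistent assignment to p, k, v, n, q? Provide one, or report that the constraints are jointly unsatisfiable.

p = True, k = False, v = False, n = False, q = False

  (1) {k, p, q, n}: 1 true — at most one ✓
  (2) {q, v, k, p}: 1 true — at most one ✓
  (3) q=F, p=T — not both ✓
  (4) {v, p, n}: 1 true — at least one ✓
  (5) {k, n, q, p}: 1/4 true — not all ✓
  (6) n=F, q=F — same ✓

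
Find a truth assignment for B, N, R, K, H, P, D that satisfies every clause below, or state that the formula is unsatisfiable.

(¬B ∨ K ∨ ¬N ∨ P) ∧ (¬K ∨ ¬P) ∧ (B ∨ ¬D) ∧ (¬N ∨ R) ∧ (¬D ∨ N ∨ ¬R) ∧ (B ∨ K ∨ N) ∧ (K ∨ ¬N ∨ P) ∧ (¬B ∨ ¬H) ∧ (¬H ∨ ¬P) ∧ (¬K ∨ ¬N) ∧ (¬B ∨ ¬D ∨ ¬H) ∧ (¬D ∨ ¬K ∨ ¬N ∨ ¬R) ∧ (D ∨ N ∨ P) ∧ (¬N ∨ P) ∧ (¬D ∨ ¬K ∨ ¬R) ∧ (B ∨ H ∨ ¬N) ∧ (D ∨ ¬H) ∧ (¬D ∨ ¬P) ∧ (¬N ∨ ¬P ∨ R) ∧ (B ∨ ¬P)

B = True, N = False, R = False, K = False, H = False, P = False, D = True

Set B = True.
  then (¬B ∨ ¬H) forces H = False.
Set N = False.
Set R = False.
Set K = False.
Set P = False.
  then (D ∨ N ∨ P) forces D = True.
All clauses satisfied.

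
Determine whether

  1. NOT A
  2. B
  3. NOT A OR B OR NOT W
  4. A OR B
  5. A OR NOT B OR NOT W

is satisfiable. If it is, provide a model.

Unit clause (NOT A) forces A = False.
Unit clause (B) forces B = True.
In (A OR NOT B OR NOT W) only NOT W is left, so W = False.
All clauses satisfied.

B = True, A = False, W = False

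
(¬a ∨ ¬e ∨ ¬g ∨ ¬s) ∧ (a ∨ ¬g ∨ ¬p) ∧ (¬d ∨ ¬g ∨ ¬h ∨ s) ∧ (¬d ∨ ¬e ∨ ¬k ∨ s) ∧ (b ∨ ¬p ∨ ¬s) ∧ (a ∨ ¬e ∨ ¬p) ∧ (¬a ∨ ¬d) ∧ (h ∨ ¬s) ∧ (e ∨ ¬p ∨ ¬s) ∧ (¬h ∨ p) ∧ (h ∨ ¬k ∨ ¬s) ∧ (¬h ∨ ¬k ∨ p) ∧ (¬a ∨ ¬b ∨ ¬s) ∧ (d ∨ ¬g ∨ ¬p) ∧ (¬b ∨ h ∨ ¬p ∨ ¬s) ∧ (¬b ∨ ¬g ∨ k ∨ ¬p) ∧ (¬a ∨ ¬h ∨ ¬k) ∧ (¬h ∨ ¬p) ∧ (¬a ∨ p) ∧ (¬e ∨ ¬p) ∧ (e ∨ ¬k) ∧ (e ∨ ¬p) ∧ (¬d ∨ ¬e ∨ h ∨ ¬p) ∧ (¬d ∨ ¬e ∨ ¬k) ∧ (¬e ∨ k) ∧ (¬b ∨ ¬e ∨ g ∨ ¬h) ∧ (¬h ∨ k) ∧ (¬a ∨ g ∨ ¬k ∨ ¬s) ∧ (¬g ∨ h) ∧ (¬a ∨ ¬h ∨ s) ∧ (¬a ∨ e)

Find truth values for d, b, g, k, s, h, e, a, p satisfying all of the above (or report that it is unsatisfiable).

Set d = False.
Set b = True.
Try g = True:
  (d ∨ ¬g ∨ ¬p) forces p = False.
  (¬h ∨ p) forces h = False.
  clause (¬g ∨ h) is falsified — backtrack.
So g = False.
Set k = True.
  then (e ∨ ¬k) forces e = True.
  then (¬b ∨ ¬e ∨ g ∨ ¬h) forces h = False.
  then (h ∨ ¬s) forces s = False.
  then (¬e ∨ ¬p) forces p = False.
  then (¬a ∨ p) forces a = False.
All clauses satisfied.

d = False, b = True, g = False, k = True, s = False, h = False, e = True, a = False, p = False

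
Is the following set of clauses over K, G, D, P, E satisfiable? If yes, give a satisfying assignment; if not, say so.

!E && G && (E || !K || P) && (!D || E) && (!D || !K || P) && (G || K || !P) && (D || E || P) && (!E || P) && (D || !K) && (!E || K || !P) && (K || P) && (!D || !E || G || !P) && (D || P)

K = False, G = True, D = False, P = True, E = False

Unit clause (!E) forces E = False.
Unit clause (G) forces G = True.
In (!D || E) only !D is left, so D = False.
In (D || E || P) only P is left, so P = True.
In (D || !K) only !K is left, so K = False.
All clauses satisfied.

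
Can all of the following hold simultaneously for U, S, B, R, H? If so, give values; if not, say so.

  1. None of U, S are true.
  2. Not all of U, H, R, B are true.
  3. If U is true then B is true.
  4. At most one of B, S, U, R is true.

U = False, S = False, B = True, R = False, H = True

  (1) {U, S}: 0 true — none ✓
  (2) {U, H, R, B}: 2/4 true — not all ✓
  (3) U=F ⇒ B: vacuous ✓
  (4) {B, S, U, R}: 1 true — at most one ✓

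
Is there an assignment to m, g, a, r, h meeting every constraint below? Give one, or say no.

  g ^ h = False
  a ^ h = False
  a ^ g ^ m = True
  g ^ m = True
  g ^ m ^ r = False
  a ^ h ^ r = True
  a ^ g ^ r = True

m = True; g = False; a = False; r = True; h = False

g ^ h = F ^ F = False ✓
a ^ h = F ^ F = False ✓
a ^ g ^ m = F ^ F ^ T = True ✓
g ^ m = F ^ T = True ✓
g ^ m ^ r = F ^ T ^ T = False ✓
a ^ h ^ r = F ^ F ^ T = True ✓
a ^ g ^ r = F ^ F ^ T = True ✓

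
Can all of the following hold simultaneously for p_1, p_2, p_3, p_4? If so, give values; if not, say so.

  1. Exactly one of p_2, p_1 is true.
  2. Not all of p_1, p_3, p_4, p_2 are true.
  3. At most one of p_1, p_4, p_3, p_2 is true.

p_1 = False; p_2 = True; p_3 = False; p_4 = False

  (1) {p_2, p_1}: 1 true — exactly one ✓
  (2) {p_1, p_3, p_4, p_2}: 1/4 true — not all ✓
  (3) {p_1, p_4, p_3, p_2}: 1 true — at most one ✓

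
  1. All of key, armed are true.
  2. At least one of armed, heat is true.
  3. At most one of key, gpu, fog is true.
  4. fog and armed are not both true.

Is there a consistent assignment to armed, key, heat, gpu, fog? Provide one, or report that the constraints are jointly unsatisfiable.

armed: True, key: True, heat: True, gpu: False, fog: False

  (1) {key, armed}: all 2 true ✓
  (2) {armed, heat}: 2 true — at least one ✓
  (3) {key, gpu, fog}: 1 true — at most one ✓
  (4) fog=F, armed=T — not both ✓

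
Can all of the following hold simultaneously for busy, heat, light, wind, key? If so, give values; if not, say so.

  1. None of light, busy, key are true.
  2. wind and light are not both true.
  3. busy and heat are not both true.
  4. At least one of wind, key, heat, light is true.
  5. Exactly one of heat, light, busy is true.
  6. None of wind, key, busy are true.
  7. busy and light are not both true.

busy=F, heat=T, light=F, wind=F, key=F

  (1) {light, busy, key}: 0 true — none ✓
  (2) wind=F, light=F — not both ✓
  (3) busy=F, heat=T — not both ✓
  (4) {wind, key, heat, light}: 1 true — at least one ✓
  (5) {heat, light, busy}: 1 true — exactly one ✓
  (6) {wind, key, busy}: 0 true — none ✓
  (7) busy=F, light=F — not both ✓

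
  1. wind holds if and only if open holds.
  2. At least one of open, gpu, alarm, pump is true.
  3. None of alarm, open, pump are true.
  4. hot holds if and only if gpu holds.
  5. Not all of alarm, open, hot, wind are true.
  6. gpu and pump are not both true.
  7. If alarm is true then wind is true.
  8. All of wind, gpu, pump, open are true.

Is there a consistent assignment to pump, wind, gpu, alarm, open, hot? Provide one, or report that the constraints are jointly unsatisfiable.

Case pump = True:
  Constraint (3) is violated (pump=T) — contradiction.
Case pump = False:
  Constraint (8) is violated (pump=F) — contradiction.
Both cases fail — unsatisfiable.

The formula is unsatisfiable.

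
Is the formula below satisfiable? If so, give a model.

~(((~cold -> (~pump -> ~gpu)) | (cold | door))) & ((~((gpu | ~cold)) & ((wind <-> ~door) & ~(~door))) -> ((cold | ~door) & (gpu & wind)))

pump = False, gpu = True, wind = False, door = False, cold = False

  ~(((~cold -> (~pump -> ~gpu)) | (cold | door))) = True
    (~cold -> (~pump -> ~gpu)) | (cold | door) = False
      ~cold -> (~pump -> ~gpu) = False
        ~cold = True
        ~pump -> ~gpu = False
          ~pump = True
          ~gpu = False
      cold | door = False
  (~((gpu | ~cold)) & ((wind <-> ~door) & ~(~door))) -> ((cold | ~door) & (gpu & wind)) = True
    ~((gpu | ~cold)) & ((wind <-> ~door) & ~(~door)) = False
      ~((gpu | ~cold)) = False
        gpu | ~cold = True
          ~cold = True
      (wind <-> ~door) & ~(~door) = False
        wind <-> ~door = False
          ~door = True
        ~(~door) = False
          ~door = True
    (cold | ~door) & (gpu & wind) = False
      cold | ~door = True
        ~door = True
      gpu & wind = False
Both conjuncts True, so the formula holds.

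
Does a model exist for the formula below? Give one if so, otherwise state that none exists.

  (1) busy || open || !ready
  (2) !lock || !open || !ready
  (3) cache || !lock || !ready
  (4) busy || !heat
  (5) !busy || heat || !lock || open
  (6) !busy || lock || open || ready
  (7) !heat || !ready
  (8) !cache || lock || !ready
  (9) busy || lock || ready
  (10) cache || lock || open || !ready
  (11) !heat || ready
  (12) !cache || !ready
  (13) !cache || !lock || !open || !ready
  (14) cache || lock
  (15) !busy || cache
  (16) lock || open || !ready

heat = False, cache = True, lock = False, busy = True, ready = False, open = True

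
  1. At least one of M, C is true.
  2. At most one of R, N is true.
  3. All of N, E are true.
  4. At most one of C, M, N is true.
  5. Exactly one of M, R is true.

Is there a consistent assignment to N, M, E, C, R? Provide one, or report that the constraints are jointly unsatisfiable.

Unsatisfiable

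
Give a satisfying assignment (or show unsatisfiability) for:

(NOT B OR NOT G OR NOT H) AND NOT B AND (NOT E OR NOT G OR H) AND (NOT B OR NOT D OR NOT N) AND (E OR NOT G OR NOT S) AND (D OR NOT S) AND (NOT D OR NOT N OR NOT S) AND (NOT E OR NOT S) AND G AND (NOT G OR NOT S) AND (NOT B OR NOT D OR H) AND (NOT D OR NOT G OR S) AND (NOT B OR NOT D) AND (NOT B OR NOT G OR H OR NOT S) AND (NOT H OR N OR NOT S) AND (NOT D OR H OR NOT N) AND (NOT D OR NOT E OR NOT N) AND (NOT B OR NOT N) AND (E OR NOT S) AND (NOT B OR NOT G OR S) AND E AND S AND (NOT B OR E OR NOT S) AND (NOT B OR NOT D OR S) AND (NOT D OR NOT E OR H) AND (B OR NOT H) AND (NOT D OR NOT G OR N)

UNSATISFIABLE

Case G = True:
  (NOT B) forces B = False.
  (NOT G OR NOT S) forces S = False.
  Clause (S) is falsified — contradiction.
Case G = False:
  Clause (G) is falsified — contradiction.
Both cases fail, so the formula is unsatisfiable.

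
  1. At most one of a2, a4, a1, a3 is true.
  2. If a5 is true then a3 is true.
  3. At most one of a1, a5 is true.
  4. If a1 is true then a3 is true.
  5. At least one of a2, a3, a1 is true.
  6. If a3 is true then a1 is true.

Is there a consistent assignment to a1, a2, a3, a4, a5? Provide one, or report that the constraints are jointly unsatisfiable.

a1 = False; a2 = True; a3 = False; a4 = False; a5 = False

  (1) {a2, a4, a1, a3}: 1 true — at most one ✓
  (2) a5=F ⇒ a3: vacuous ✓
  (3) {a1, a5}: 0 true — at most one ✓
  (4) a1=F ⇒ a3: vacuous ✓
  (5) {a2, a3, a1}: 1 true — at least one ✓
  (6) a3=F ⇒ a1: vacuous ✓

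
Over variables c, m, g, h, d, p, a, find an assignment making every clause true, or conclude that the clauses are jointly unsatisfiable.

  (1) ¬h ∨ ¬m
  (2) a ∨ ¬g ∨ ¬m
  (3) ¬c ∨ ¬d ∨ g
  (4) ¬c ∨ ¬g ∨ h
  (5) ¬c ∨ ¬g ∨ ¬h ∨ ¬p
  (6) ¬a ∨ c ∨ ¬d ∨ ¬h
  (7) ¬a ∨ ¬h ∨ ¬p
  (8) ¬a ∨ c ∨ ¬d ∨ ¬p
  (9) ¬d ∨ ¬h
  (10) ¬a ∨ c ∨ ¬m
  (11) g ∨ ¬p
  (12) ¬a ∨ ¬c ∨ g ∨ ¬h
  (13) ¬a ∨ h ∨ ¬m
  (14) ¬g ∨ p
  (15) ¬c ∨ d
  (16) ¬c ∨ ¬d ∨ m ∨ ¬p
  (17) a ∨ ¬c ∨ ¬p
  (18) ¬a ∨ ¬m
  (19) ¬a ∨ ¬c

c = False; m = False; g = False; h = False; d = False; p = False; a = False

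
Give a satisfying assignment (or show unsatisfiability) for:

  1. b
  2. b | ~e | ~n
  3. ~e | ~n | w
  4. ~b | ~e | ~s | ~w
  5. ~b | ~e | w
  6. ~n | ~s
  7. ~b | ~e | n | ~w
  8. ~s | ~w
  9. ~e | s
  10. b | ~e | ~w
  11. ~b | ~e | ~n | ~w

Unit clause (b) forces b = True.
Set e = False.
Set s = False.
Set n = False.
Set w = False.
All clauses satisfied.

e=F; b=T; s=F; n=F; w=F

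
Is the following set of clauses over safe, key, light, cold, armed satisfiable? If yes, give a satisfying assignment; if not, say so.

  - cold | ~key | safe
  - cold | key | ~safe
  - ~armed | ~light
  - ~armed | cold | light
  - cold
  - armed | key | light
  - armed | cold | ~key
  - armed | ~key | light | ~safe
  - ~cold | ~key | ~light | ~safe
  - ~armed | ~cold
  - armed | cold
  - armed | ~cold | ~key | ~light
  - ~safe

safe=F; key=T; light=F; cold=T; armed=F

Unit clause (cold) forces cold = True.
In (~armed | ~cold) only ~armed is left, so armed = False.
Unit clause (~safe) forces safe = False.
Set key = True.
  then (armed | ~cold | ~key | ~light) forces light = False.
All clauses satisfied.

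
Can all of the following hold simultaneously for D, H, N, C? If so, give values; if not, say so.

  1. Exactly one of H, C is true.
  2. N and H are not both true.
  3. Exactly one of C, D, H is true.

D = False; H = True; N = False; C = False

  (1) {H, C}: 1 true — exactly one ✓
  (2) N=F, H=T — not both ✓
  (3) {C, D, H}: 1 true — exactly one ✓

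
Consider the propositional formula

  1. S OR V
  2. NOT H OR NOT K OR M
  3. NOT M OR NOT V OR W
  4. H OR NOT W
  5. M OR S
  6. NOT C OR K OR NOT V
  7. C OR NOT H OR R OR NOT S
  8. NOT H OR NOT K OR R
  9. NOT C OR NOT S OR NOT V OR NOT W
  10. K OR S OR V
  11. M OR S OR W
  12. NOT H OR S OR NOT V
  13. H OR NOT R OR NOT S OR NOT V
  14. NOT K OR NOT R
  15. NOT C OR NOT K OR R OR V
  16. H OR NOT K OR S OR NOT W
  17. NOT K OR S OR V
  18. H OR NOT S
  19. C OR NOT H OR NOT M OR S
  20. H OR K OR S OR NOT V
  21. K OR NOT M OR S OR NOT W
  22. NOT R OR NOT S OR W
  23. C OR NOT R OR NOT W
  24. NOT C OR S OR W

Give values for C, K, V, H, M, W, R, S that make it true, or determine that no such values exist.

C = True, K = False, V = False, H = True, M = False, W = True, R = True, S = True

Set C = True.
Set K = False.
  then (NOT C OR K OR NOT V) forces V = False.
  then (K OR S OR V) forces S = True.
  then (H OR NOT S) forces H = True.
Set M = False.
Set W = True.
Set R = True.
All clauses satisfied.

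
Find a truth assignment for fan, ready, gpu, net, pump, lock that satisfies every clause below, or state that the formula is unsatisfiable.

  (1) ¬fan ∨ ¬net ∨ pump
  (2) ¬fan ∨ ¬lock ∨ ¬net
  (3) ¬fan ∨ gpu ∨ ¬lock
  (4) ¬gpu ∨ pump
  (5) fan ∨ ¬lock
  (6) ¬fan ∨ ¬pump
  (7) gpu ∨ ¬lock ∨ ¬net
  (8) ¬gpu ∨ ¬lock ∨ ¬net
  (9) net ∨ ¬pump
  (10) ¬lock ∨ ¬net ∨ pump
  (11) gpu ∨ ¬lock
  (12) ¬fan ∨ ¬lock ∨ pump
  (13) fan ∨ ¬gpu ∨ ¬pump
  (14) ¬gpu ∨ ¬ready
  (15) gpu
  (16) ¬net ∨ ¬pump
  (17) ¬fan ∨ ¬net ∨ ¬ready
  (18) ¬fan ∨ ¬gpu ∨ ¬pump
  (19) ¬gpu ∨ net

No satisfying assignment exists.

Case gpu = True:
  (¬gpu ∨ pump) forces pump = True.
  (¬fan ∨ ¬pump) forces fan = False.
  Clause (fan ∨ ¬gpu ∨ ¬pump) is falsified — contradiction.
Case gpu = False:
  Clause (gpu) is falsified — contradiction.
Both cases fail, so the formula is unsatisfiable.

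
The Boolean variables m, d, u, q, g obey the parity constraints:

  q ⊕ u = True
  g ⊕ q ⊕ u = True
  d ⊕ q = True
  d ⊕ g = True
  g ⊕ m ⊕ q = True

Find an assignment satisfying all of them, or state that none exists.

m = True, d = True, u = True, q = False, g = False

q ⊕ u = F ⊕ T = True ✓
g ⊕ q ⊕ u = F ⊕ F ⊕ T = True ✓
d ⊕ q = T ⊕ F = True ✓
d ⊕ g = T ⊕ F = True ✓
g ⊕ m ⊕ q = F ⊕ T ⊕ F = True ✓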